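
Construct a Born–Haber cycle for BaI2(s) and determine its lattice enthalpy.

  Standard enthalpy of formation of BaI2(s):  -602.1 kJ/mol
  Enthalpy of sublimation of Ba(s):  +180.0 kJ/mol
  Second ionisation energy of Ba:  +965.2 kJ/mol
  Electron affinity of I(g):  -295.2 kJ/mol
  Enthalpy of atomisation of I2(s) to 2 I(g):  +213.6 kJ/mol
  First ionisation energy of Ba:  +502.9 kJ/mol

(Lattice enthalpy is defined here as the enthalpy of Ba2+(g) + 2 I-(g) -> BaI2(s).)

ΔHf° = 1·ΔHsub + 1·(ΣIE) + 1·D(I2) + 2·EA + U
-602.1 = 1·(+180.0) + 1·(+1468.1) + 1·(+213.6) + 2·(-295.2) + U
U = -602.1 − (+1271.3) = -1873.4 kJ/mol

U = -1873.4 kJ/mol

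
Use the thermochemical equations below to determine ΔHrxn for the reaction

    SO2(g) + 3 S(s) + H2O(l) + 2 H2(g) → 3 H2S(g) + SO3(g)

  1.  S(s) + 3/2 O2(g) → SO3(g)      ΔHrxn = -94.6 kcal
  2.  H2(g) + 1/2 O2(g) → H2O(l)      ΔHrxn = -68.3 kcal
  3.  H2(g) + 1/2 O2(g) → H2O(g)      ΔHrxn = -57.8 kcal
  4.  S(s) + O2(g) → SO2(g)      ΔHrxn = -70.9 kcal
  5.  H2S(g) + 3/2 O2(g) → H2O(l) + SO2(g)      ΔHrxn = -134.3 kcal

eq. 1 as written (SO3(g) already on the product side): -94.6 kcal
eq. 2 × 2: (2)·(-68.3) = -136.6 kcal
eq. 3: not needed (H2O(g) appears nowhere else).
eq. 4 × 2: (2)·(-70.9) = -141.8 kcal
eq. 5 reversed and × 3 (reverse to put H2S(g) on the product side; ×3 to match 3 H2S(g) in the target): (-3)·(-134.3) = +402.9 kcal
Combining the equations, ΔHrxn = (1)·(-94.6) + (2)·(-68.3) + (2)·(-70.9) + (-3)·(-134.3) = 29.9 kcal

ΔHrxn = 29.9 kcal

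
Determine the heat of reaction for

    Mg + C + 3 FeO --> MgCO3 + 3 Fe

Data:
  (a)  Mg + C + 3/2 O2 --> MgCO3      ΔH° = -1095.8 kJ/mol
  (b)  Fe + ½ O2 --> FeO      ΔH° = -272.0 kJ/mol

(a) as written (MgCO3 already on the product side): -1095.8 kJ/mol
(b) reversed and × 3 (reverse to put FeO on the reactant side; ×3 to match 3 FeO in the target): (-3)·(-272.0) = +816.0 kJ/mol
ΔH° = (-1095.8) + (+816.0) = -279.8 kJ/mol

ΔH° = -279.8 kJ/mol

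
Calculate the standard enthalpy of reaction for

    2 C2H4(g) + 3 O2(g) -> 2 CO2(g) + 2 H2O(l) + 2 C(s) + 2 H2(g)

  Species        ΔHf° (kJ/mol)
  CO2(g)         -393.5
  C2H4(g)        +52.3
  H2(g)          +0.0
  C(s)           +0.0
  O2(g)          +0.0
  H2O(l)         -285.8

Products: 2·(-393.5) + 2·(-285.8) + 2·(+0.0) + 2·(+0.0) = -1358.6
Reactants: 2·(+52.3) + 3·(+0.0) = +104.6
ΔH°rxn = (-1358.6) − (+104.6) = -1463.2 kJ/mol

ΔH°rxn = -1463.2 kJ/mol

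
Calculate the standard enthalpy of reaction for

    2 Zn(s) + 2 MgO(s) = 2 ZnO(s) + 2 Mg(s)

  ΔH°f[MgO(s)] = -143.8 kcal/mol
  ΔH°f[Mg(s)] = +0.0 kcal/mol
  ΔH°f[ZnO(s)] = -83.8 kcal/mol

ΔH°rxn = 120.0 kcal/mol

Products: 2·(-83.8) + 2·(+0.0) = -167.6
Reactants: 2·(+0.0) + 2·(-143.8) = -287.6
ΔH°rxn = (-167.6) − (-287.6) = 120.0 kcal/mol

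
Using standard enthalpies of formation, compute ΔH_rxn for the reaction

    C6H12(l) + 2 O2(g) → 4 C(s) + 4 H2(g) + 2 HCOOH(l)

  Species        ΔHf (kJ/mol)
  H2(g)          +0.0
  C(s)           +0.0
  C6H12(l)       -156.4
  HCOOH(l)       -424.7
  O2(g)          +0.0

ΔH°rxn = Σ nΔHf°(products) − Σ nΔHf°(reactants).
Products: 4·(+0.0) + 4·(+0.0) + 2·(-424.7) = -849.4
Reactants: 1·(-156.4) + 2·(+0.0) = -156.4
ΔH_rxn = (-849.4) − (-156.4) = -693.0 kJ/mol

ΔH_rxn = -693.0 kJ/mol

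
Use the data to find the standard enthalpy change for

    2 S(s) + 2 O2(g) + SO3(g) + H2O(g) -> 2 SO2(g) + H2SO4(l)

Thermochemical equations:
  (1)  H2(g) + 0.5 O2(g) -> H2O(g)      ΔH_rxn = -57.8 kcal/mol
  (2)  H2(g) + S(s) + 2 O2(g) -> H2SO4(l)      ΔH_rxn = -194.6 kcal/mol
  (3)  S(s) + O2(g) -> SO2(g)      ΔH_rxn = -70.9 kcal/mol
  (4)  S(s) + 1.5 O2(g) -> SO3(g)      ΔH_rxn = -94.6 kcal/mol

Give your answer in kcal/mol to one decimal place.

(1) reversed (H2O(g) must end up as a reactant): +57.8 kcal/mol
(2) as written (H2SO4(l) already on the product side): -194.6 kcal/mol
(3) × 2 (×2 to match 2 SO2(g) in the target): (2)·(-70.9) = -141.8 kcal/mol
(4) reversed (reverse to put SO3(g) on the reactant side): +94.6 kcal/mol
ΔH_rxn = (-1)·(-57.8) + (1)·(-194.6) + (2)·(-70.9) + (-1)·(-94.6) = -184.0 kcal/mol

ΔH_rxn = -184.0 kcal/mol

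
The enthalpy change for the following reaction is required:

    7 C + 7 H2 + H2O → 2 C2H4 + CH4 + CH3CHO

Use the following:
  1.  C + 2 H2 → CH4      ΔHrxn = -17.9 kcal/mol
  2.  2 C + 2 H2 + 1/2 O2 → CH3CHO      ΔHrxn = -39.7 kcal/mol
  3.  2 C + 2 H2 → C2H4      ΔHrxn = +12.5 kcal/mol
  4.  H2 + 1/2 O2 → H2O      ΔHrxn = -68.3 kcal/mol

ΔHrxn = 35.7 kcal/mol

eq. 1 as written (CH4 already on the product side): -17.9 kcal/mol
eq. 2 as written (CH3CHO already on the product side): -39.7 kcal/mol
eq. 3 × 2 (×2 to match 2 C2H4 in the target): (2)·(+12.5) = +25.0 kcal/mol
eq. 4 reversed (reverse to put H2O on the reactant side): +68.3 kcal/mol
ΔHrxn = (-17.9) + (-39.7) + (+25.0) + (+68.3) = 35.7 kcal/mol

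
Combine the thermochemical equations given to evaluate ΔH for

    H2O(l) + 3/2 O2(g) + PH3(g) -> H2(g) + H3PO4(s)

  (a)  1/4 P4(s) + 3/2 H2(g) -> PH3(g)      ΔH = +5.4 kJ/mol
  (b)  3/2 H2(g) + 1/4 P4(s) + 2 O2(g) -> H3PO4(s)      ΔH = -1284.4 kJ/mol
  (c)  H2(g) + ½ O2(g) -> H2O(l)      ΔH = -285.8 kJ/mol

(a) reversed (reverse to put PH3(g) on the reactant side): -5.4 kJ/mol
(b) as written (H3PO4(s) already on the product side): -1284.4 kJ/mol
(c) reversed (H2O(l) must end up as a reactant): +285.8 kJ/mol
Since enthalpy is a state function, ΔH = (-5.4) + (-1284.4) + (+285.8) = -1004.0 kJ/mol

ΔH = -1004.0 kJ/mol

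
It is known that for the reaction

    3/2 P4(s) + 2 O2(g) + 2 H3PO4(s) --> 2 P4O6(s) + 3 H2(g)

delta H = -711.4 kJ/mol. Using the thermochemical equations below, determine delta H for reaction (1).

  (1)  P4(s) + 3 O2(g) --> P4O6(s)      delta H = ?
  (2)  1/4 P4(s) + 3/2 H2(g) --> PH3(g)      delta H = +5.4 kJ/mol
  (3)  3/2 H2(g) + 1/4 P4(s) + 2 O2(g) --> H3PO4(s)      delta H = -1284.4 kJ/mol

delta H = -1640.1 kJ/mol

(1) × 2: contributes 2·x
(2): not needed.
(3) reversed and × 2: (-2)·(-1284.4) = +2568.8 kJ/mol
-711.4 = (+2568.8) + 2·x
x = (-711.4 − (+2568.8)) / (2) = -1640.1 kJ/mol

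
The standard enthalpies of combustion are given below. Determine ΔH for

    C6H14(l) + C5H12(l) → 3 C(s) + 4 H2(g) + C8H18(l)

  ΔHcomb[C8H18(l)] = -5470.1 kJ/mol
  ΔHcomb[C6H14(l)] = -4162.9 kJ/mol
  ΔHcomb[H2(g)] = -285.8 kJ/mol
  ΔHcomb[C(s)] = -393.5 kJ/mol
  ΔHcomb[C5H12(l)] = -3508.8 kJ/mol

ΔH = 122.1 kJ/mol

Using ΔH = Σ nΔHc°(reactants) − Σ nΔHc°(products):
= [1·(-4162.9) + 1·(-3508.8)] − [3·(-393.5) + 4·(-285.8) + 1·(-5470.1)]
= 122.1 kJ/mol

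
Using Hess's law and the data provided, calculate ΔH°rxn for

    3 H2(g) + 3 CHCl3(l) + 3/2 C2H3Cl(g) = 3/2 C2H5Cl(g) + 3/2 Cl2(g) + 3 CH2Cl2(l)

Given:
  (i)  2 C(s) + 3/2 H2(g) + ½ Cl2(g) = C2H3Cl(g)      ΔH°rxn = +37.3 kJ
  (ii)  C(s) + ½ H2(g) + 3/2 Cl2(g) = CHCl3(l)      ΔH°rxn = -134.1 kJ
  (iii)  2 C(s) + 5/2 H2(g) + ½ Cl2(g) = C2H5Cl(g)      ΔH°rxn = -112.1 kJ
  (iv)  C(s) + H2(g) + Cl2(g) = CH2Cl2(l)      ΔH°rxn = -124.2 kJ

ΔH°rxn = -194.4 kJ

(i) reversed and × 3/2: (-3/2)·(+37.3) = -55.95 kJ
(ii) reversed and × 3: (-3)·(-134.1) = +402.3 kJ
(iii) × 3/2: (3/2)·(-112.1) = -168.15 kJ
(iv) × 3: (3)·(-124.2) = -372.6 kJ
ΔH°rxn = (-3/2)·(+37.3) + (-3)·(-134.1) + (3/2)·(-112.1) + (3)·(-124.2) = -194.4 kJ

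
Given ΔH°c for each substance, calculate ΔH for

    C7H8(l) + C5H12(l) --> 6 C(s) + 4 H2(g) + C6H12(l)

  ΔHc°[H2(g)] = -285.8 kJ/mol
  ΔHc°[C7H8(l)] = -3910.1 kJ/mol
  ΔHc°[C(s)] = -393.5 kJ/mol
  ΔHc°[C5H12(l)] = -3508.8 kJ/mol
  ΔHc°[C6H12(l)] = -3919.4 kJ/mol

With combustion enthalpies, reactants minus products:
= [1·(-3910.1) + 1·(-3508.8)] − [6·(-393.5) + 4·(-285.8) + 1·(-3919.4)]
= 4.7 kJ/mol

ΔH = 4.7 kJ/mol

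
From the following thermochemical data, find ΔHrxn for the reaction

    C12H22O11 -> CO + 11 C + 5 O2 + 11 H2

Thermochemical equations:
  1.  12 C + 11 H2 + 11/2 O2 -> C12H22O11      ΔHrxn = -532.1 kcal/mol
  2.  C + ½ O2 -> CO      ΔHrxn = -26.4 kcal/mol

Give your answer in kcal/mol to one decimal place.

ΔHrxn = 505.7 kcal/mol

eq. 1 reversed: +532.1 kcal/mol
eq. 2 as written: -26.4 kcal/mol
ΔHrxn = (+532.1) + (-26.4) = 505.7 kcal/mol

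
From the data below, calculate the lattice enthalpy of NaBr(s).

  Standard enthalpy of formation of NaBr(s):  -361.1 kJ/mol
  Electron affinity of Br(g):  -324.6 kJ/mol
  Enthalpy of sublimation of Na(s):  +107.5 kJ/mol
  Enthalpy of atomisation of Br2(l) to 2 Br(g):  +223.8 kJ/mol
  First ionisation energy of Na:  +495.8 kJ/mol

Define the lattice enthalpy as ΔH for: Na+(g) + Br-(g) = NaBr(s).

ΔHf° = 1·ΔHsub + 1·(ΣIE) + 1/2·D(Br2) + 1·EA + U
-361.1 = 1·(+107.5) + 1·(+495.8) + 1/2·(+223.8) + 1·(-324.6) + U
U = -361.1 − (+390.6) = -751.7 kJ/mol

U = -751.7 kJ/mol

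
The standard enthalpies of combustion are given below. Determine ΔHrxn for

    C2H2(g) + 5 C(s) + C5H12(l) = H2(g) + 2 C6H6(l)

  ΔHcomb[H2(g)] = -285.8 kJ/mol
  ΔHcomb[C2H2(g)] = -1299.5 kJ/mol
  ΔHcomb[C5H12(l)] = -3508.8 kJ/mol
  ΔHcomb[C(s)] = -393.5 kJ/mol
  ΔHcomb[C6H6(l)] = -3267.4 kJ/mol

With combustion enthalpies, reactants minus products:
= [1·(-1299.5) + 5·(-393.5) + 1·(-3508.8)] − [1·(-285.8) + 2·(-3267.4)]
= 44.8 kJ/mol

ΔHrxn = 44.8 kJ/mol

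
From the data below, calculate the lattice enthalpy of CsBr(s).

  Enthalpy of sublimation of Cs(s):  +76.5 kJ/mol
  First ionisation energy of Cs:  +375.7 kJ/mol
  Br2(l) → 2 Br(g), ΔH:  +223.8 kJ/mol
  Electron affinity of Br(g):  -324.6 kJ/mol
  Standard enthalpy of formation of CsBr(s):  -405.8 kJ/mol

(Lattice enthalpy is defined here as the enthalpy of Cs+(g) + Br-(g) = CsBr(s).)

U = -645.3 kJ/mol

ΔHf° = 1·ΔHsub + 1·(ΣIE) + 1/2·D(Br2) + 1·EA + U
-405.8 = 1·(+76.5) + 1·(+375.7) + 1/2·(+223.8) + 1·(-324.6) + U
U = -405.8 − (+239.5) = -645.3 kJ/mol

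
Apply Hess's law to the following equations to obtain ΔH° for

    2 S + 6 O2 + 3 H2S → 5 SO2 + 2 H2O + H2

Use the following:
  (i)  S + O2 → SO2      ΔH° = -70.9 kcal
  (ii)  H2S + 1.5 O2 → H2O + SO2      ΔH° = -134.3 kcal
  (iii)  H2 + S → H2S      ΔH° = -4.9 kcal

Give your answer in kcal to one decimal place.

ΔH° = -476.4 kcal

(i) × 3: (3)·(-70.9) = -212.7 kcal
(ii) × 2: (2)·(-134.3) = -268.6 kcal
(iii) reversed: +4.9 kcal
ΔH° = (-212.7) + (-268.6) + (+4.9) = -476.4 kcal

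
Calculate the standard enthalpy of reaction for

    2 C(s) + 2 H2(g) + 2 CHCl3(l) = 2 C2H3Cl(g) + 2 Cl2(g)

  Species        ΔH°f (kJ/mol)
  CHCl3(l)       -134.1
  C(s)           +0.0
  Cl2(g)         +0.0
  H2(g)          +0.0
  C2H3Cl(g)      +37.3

ΔH_rxn = 342.8 kJ/mol

Products: 2·(+37.3) + 2·(+0.0) = +74.6
Reactants: 2·(+0.0) + 2·(+0.0) + 2·(-134.1) = -268.2
ΔH_rxn = (+74.6) − (-268.2) = 342.8 kJ/mol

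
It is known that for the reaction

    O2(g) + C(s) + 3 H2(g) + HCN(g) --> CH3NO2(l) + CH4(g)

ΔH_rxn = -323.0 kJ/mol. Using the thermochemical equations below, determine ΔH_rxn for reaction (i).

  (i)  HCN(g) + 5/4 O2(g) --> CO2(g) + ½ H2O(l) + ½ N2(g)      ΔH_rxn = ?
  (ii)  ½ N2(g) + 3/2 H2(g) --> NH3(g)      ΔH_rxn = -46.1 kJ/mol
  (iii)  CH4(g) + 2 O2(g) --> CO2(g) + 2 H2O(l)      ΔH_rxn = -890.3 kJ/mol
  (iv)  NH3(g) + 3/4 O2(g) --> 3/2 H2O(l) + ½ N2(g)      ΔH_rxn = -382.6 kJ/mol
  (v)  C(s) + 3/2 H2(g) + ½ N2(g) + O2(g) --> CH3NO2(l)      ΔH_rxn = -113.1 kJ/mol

ΔH_rxn = -671.5 kJ/mol

(i) as written: contributes x
(ii) as written: -46.1 kJ/mol
(iii) reversed: +890.3 kJ/mol
(iv) as written: -382.6 kJ/mol
(v) as written: -113.1 kJ/mol
-323.0 = (-46.1) + (+890.3) + (-382.6) + (-113.1) + x
x = (-323.0 − (+348.5)) / (1) = -671.5 kJ/mol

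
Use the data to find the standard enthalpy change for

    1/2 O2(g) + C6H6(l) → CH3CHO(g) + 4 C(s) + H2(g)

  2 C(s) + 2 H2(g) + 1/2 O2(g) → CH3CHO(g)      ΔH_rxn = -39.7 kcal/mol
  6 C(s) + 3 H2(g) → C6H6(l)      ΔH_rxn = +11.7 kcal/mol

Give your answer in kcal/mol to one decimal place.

equation 1 as written (CH3CHO(g) already on the product side): -39.7 kcal/mol
equation 2 reversed (reverse to put C6H6(l) on the reactant side): -11.7 kcal/mol
Combining the equations, ΔH_rxn = (1)·(-39.7) + (-1)·(+11.7) = -51.4 kcal/mol

ΔH_rxn = -51.4 kcal/mol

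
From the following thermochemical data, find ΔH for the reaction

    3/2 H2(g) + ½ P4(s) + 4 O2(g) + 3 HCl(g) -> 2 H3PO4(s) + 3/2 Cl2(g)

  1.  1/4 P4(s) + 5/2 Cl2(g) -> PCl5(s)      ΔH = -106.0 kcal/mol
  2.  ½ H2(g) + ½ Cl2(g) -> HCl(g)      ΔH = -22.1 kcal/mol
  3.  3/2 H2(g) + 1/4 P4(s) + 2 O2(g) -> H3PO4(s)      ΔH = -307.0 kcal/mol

ΔH = -547.7 kcal/mol

eq. 1: not needed (PCl5(s) appears nowhere else).
eq. 2 reversed and × 3 (HCl(g) must end up as a reactant; scale by 3 for the 3 HCl(g)): (-3)·(-22.1) = +66.3 kcal/mol
eq. 3 × 2 (scale by 2 for the 2 H3PO4(s)): (2)·(-307.0) = -614.0 kcal/mol
ΔH = (+66.3) + (-614.0) = -547.7 kcal/mol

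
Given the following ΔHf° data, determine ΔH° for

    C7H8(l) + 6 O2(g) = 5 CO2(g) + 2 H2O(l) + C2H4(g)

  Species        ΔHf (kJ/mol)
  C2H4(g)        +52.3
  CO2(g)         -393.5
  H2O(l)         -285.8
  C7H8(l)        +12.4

ΔH° = -2499.2 kJ/mol

Products: 5·(-393.5) + 2·(-285.8) + 1·(+52.3) = -2486.8
Reactants: 1·(+12.4) + 6·(+0.0) = +12.4
ΔH° = (-2486.8) − (+12.4) = -2499.2 kJ/mol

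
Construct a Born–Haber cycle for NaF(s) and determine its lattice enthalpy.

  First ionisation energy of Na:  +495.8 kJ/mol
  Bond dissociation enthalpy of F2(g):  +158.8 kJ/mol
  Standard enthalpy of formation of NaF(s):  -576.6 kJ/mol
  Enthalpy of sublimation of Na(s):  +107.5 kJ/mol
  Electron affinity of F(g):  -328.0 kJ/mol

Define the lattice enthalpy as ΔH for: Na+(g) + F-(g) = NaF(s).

ΔHf° = 1·ΔHsub + 1·(ΣIE) + 1/2·D(F2) + 1·EA + U
-576.6 = 1·(+107.5) + 1·(+495.8) + 1/2·(+158.8) + 1·(-328.0) + U
U = -576.6 − (+354.7) = -931.3 kJ/mol

U = -931.3 kJ/mol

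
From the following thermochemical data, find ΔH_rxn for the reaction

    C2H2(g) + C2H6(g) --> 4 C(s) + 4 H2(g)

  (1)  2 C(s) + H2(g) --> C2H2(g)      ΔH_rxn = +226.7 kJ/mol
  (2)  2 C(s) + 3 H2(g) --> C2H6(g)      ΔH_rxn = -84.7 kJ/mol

ΔH_rxn = -142.0 kJ/mol

(1) reversed: -226.7 kJ/mol
(2) reversed: +84.7 kJ/mol
ΔH_rxn = (-1)·(+226.7) + (-1)·(-84.7) = -142.0 kJ/mol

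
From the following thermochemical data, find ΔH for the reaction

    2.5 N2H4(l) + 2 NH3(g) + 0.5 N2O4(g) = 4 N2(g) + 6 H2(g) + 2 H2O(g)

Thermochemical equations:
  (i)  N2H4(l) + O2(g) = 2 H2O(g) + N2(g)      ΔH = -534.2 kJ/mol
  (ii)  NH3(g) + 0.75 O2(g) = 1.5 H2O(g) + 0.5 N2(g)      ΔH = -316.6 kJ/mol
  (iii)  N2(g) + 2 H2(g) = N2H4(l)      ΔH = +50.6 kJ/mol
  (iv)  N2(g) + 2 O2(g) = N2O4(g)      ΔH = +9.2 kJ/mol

(i) reversed and × 1/2: (-1/2)·(-534.2) = +267.1 kJ/mol
(ii) × 2 (scale by 2 for the 2 NH3(g)): (2)·(-316.6) = -633.2 kJ/mol
(iii) reversed and × 3 (reverse to put H2(g) on the product side; scale by 3 for the 6 H2(g)): (-3)·(+50.6) = -151.8 kJ/mol
(iv) reversed and × 1/2 (reverse to put N2O4(g) on the reactant side; scale by 1/2 for the 1/2 N2O4(g)): (-1/2)·(+9.2) = -4.6 kJ/mol
ΔH = (-1/2)·(-534.2) + (2)·(-316.6) + (-3)·(+50.6) + (-1/2)·(+9.2) = -522.5 kJ/mol

ΔH = -522.5 kJ/mol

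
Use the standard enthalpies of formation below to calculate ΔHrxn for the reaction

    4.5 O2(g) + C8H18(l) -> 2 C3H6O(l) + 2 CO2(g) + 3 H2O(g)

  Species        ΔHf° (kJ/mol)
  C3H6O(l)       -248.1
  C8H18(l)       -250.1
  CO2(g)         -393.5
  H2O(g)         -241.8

Products: 2·(-248.1) + 2·(-393.5) + 3·(-241.8) = -2008.6
Reactants: 9/2·(+0.0) + 1·(-250.1) = -250.1
ΔHrxn = (-2008.6) − (-250.1) = -1758.5 kJ/mol

ΔHrxn = -1758.5 kJ/mol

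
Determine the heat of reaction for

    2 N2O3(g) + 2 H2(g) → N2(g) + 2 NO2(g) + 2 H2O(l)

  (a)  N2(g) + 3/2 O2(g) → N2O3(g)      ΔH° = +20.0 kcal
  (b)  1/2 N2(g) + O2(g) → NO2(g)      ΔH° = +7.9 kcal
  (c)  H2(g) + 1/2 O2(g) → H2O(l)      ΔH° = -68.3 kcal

ΔH° = -160.8 kcal

(a) reversed and × 2: (-2)·(+20.0) = -40.0 kcal
(b) × 2: (2)·(+7.9) = +15.8 kcal
(c) × 2: (2)·(-68.3) = -136.6 kcal
ΔH° = (-40.0) + (+15.8) + (-136.6) = -160.8 kcal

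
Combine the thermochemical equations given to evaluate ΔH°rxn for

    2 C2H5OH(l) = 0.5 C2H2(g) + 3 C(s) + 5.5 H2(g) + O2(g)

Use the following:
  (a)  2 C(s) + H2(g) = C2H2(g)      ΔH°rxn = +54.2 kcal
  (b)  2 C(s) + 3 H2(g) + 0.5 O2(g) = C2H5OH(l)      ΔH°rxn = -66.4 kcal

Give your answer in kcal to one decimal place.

(a) × 1/2 (×1/2 to match 1/2 C2H2(g) in the target): (1/2)·(+54.2) = +27.1 kcal
(b) reversed and × 2 (reverse to put C2H5OH(l) on the reactant side; ×2 to match 2 C2H5OH(l) in the target): (-2)·(-66.4) = +132.8 kcal
ΔH°rxn = (+27.1) + (+132.8) = 159.9 kcal

ΔH°rxn = 159.9 kcal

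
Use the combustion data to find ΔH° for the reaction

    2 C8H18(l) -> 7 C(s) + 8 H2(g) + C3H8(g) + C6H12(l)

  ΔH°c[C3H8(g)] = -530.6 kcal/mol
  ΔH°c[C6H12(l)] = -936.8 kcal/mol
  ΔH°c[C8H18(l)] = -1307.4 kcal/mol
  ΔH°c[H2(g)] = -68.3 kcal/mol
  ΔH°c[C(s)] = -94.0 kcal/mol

ΔH° = 57.0 kcal/mol

With combustion enthalpies, reactants minus products:
= [2·(-1307.4)] − [7·(-94.0) + 8·(-68.3) + 1·(-530.6) + 1·(-936.8)]
= 57.0 kcal/mol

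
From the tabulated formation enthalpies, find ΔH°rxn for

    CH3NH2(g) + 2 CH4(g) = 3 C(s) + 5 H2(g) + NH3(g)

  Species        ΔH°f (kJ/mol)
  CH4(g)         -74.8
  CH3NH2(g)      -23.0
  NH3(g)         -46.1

Products: 3·(+0.0) + 5·(+0.0) + 1·(-46.1) = -46.1
Reactants: 1·(-23.0) + 2·(-74.8) = -172.6
ΔH°rxn = (-46.1) − (-172.6) = 126.5 kJ/mol

ΔH°rxn = 126.5 kJ/mol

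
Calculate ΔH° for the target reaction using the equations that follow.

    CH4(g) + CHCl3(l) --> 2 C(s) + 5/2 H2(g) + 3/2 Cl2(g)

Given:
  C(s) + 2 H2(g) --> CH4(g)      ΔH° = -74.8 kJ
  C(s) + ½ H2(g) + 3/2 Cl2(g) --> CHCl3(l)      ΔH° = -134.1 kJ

ΔH° = 208.9 kJ

equation 1 reversed: +74.8 kJ
equation 2 reversed: +134.1 kJ
ΔH° = (-1)·(-74.8) + (-1)·(-134.1) = 208.9 kJ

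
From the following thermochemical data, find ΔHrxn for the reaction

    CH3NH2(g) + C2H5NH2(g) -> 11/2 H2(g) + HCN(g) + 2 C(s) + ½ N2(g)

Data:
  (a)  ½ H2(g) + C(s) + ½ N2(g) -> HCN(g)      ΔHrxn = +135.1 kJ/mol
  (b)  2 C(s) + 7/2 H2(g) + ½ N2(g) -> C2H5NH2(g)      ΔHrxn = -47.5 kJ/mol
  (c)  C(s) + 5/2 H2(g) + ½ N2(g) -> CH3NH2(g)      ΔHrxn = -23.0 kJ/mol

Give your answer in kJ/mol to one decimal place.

ΔHrxn = 205.6 kJ/mol

(a) as written (HCN(g) already on the product side): +135.1 kJ/mol
(b) reversed (reverse to put C2H5NH2(g) on the reactant side): +47.5 kJ/mol
(c) reversed (reverse to put CH3NH2(g) on the reactant side): +23.0 kJ/mol
Summing the manipulated equations, ΔHrxn = (1)·(+135.1) + (-1)·(-47.5) + (-1)·(-23.0) = 205.6 kJ/mol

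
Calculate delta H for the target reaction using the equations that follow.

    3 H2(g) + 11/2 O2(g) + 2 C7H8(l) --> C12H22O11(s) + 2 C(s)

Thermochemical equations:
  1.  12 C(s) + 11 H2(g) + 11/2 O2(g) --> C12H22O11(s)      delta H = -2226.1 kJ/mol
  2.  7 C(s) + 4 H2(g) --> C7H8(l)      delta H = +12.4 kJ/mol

delta H = -2250.9 kJ/mol

eq. 1 as written (C12H22O11(s) already on the product side): -2226.1 kJ/mol
eq. 2 reversed and × 2 (C7H8(l) must end up as a reactant; ×2 to match 2 C7H8(l) in the target): (-2)·(+12.4) = -24.8 kJ/mol
Summing the manipulated equations, delta H = (1)·(-2226.1) + (-2)·(+12.4) = -2250.9 kJ/mol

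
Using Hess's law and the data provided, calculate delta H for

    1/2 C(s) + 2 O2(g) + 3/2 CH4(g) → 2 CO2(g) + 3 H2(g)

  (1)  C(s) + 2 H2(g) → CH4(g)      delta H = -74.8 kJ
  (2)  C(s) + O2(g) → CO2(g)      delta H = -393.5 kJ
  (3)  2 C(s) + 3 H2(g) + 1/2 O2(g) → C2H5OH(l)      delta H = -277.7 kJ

(1) reversed and × 3/2: (-3/2)·(-74.8) = +112.2 kJ
(2) × 2: (2)·(-393.5) = -787.0 kJ
(3): not needed.
delta H = (-3/2)·(-74.8) + (2)·(-393.5) = -674.8 kJ

delta H = -674.8 kJ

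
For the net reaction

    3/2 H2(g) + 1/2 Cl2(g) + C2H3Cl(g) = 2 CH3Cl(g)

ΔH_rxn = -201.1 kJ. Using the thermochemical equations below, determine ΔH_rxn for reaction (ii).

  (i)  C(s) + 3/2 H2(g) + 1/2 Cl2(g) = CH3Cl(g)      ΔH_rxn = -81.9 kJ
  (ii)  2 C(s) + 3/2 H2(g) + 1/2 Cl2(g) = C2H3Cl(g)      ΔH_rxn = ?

ΔH_rxn = 37.3 kJ

(i) × 2 (×2 to match 2 CH3Cl(g) in the target): (2)·(-81.9) = -163.8 kJ
(ii) reversed (reverse to put C2H3Cl(g) on the reactant side): contributes −x
-201.1 = (-163.8) − x
x = (-201.1 − (-163.8)) / (-1) = 37.3 kJ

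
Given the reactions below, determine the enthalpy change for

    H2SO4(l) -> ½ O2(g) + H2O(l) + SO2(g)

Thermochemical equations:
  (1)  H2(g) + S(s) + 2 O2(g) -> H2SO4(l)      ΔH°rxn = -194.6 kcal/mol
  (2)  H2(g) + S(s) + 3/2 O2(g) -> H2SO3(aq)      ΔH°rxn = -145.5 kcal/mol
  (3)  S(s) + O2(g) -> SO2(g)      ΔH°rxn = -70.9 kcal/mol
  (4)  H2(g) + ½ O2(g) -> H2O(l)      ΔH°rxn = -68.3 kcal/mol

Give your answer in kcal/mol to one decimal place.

ΔH°rxn = 55.4 kcal/mol

(1) reversed: +194.6 kcal/mol
(2): not needed.
(3) as written: -70.9 kcal/mol
(4) as written: -68.3 kcal/mol
ΔH°rxn = (+194.6) + (-70.9) + (-68.3) = 55.4 kcal/mol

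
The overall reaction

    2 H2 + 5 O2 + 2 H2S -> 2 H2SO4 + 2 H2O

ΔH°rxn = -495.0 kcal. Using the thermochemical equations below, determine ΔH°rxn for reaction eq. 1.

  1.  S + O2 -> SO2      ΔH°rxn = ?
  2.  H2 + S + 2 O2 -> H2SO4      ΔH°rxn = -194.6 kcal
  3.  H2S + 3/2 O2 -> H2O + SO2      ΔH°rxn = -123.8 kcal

ΔH°rxn = -70.9 kcal

eq. 1 reversed and × 2: contributes −2·x
eq. 2 × 2: (2)·(-194.6) = -389.2 kcal
eq. 3 × 2: (2)·(-123.8) = -247.6 kcal
-495.0 = (-389.2) + (-247.6) − 2·x
x = (-495.0 − (-636.8)) / (-2) = -70.9 kcal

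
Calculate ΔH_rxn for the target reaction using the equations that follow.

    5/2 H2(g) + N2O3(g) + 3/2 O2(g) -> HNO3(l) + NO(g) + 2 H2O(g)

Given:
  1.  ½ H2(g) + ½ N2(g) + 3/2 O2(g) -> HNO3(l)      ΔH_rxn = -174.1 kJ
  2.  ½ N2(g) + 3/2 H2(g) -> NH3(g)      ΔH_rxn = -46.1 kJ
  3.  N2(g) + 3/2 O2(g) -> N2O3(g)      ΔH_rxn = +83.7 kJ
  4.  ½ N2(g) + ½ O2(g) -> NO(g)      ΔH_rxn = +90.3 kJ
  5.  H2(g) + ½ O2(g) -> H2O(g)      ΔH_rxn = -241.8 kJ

eq. 1 as written (HNO3(l) already on the product side): -174.1 kJ
eq. 2: not needed (NH3(g) appears nowhere else).
eq. 3 reversed (reverse to put N2O3(g) on the reactant side): -83.7 kJ
eq. 4 as written (NO(g) already on the product side): +90.3 kJ
eq. 5 × 2 (×2 to match 2 H2O(g) in the target): (2)·(-241.8) = -483.6 kJ
Since enthalpy is a state function, ΔH_rxn = (-174.1) + (-83.7) + (+90.3) + (-483.6) = -651.1 kJ

ΔH_rxn = -651.1 kJ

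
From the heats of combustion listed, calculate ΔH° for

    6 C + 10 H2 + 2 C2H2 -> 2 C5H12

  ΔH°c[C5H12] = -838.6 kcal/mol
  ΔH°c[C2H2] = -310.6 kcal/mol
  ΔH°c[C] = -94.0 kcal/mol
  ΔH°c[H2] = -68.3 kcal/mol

With combustion enthalpies, reactants minus products:
= [6·(-94.0) + 10·(-68.3) + 2·(-310.6)] − [2·(-838.6)]
= -191.0 kcal/mol

ΔH° = -191.0 kcal/mol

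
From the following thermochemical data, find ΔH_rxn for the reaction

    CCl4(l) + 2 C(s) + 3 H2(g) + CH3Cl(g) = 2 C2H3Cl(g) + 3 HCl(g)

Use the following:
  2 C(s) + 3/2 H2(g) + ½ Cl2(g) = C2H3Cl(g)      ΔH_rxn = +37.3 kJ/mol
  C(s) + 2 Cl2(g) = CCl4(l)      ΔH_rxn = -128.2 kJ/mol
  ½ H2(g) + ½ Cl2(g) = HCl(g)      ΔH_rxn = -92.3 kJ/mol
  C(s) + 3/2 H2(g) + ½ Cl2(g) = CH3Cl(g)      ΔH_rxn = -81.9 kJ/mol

equation 1 × 2: (2)·(+37.3) = +74.6 kJ/mol
equation 2 reversed: +128.2 kJ/mol
equation 3 × 3: (3)·(-92.3) = -276.9 kJ/mol
equation 4 reversed: +81.9 kJ/mol
ΔH_rxn = (2)·(+37.3) + (-1)·(-128.2) + (3)·(-92.3) + (-1)·(-81.9) = 7.8 kJ/mol

ΔH_rxn = 7.8 kJ/mol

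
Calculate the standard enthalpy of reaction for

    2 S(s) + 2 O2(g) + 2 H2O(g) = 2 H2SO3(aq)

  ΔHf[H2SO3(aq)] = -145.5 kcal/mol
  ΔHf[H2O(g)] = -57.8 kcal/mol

Products: 2·(-145.5) = -291.0
Reactants: 2·(+0.0) + 2·(+0.0) + 2·(-57.8) = -115.6
ΔH°rxn = (-291.0) − (-115.6) = -175.4 kcal/mol

ΔH°rxn = -175.4 kcal/mol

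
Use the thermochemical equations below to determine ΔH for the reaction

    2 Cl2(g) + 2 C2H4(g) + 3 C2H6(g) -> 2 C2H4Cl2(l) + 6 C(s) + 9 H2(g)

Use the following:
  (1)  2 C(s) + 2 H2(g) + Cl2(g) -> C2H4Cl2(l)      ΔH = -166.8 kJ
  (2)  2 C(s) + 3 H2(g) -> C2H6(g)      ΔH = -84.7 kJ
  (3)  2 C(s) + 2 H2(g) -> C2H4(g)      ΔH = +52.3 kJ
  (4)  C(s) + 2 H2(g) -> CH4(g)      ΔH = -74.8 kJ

ΔH = -184.1 kJ

(1) × 2: (2)·(-166.8) = -333.6 kJ
(2) reversed and × 3: (-3)·(-84.7) = +254.1 kJ
(3) reversed and × 2: (-2)·(+52.3) = -104.6 kJ
(4): not needed.
Combining the equations, ΔH = (2)·(-166.8) + (-3)·(-84.7) + (-2)·(+52.3) = -184.1 kJ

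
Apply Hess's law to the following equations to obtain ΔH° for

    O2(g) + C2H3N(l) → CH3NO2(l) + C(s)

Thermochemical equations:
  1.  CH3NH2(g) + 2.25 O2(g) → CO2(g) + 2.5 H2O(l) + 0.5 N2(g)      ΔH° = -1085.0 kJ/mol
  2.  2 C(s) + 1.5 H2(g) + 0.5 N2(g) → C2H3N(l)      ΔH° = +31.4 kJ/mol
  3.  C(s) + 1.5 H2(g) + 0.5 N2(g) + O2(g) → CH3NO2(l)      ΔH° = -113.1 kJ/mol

ΔH° = -144.5 kJ/mol

eq. 1: not needed (CH3NH2(g) appears nowhere else).
eq. 2 reversed (C2H3N(l) must end up as a reactant): -31.4 kJ/mol
eq. 3 as written (CH3NO2(l) already on the product side): -113.1 kJ/mol
ΔH° = (-31.4) + (-113.1) = -144.5 kJ/mol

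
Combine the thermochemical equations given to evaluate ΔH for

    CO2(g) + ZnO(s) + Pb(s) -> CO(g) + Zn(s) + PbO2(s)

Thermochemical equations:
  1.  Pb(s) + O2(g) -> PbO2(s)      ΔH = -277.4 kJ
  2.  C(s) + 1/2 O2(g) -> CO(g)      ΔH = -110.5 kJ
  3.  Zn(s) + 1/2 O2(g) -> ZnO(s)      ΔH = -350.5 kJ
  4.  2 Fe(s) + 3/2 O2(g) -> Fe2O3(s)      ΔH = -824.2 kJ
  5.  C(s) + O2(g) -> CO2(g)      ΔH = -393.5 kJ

eq. 1 as written (PbO2(s) already on the product side): -277.4 kJ
eq. 2 as written (CO(g) already on the product side): -110.5 kJ
eq. 3 reversed (reverse to put ZnO(s) on the reactant side): +350.5 kJ
eq. 4: not needed (Fe2O3(s) appears nowhere else).
eq. 5 reversed (reverse to put CO2(g) on the reactant side): +393.5 kJ
By Hess's law, ΔH = (1)·(-277.4) + (1)·(-110.5) + (-1)·(-350.5) + (-1)·(-393.5) = 356.1 kJ

ΔH = 356.1 kJ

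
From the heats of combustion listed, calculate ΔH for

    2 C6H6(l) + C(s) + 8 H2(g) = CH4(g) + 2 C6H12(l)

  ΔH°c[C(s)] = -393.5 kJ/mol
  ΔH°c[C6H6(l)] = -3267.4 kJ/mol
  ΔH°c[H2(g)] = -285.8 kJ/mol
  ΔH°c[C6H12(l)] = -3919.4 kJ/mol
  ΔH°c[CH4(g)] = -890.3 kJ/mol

ΔH = -485.6 kJ/mol

Using ΔH = Σ nΔHc°(reactants) − Σ nΔHc°(products):
= [2·(-3267.4) + 1·(-393.5) + 8·(-285.8)] − [1·(-890.3) + 2·(-3919.4)]
= -485.6 kJ/mol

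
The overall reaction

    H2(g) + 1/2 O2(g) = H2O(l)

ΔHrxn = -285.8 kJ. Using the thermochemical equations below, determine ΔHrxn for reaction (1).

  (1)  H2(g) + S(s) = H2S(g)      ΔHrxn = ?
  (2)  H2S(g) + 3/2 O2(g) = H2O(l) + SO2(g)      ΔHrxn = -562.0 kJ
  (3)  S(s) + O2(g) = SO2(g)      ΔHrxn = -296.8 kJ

(1) as written (H2(g) already on the reactant side): contributes x
(2) as written (H2O(l) already on the product side): -562.0 kJ
(3) reversed: +296.8 kJ
-285.8 = (-562.0) + (+296.8) + x
x = (-285.8 − (-265.2)) / (1) = -20.6 kJ

ΔHrxn = -20.6 kJ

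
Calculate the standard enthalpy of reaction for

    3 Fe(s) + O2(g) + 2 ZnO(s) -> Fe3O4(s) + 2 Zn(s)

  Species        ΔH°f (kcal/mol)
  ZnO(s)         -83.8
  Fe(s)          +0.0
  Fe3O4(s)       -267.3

ΔH°rxn = Σ nΔHf°(products) − Σ nΔHf°(reactants).
Products: 1·(-267.3) + 2·(+0.0) = -267.3
Reactants: 3·(+0.0) + 1·(+0.0) + 2·(-83.8) = -167.6
ΔHrxn = (-267.3) − (-167.6) = -99.7 kcal/mol

ΔHrxn = -99.7 kcal/mol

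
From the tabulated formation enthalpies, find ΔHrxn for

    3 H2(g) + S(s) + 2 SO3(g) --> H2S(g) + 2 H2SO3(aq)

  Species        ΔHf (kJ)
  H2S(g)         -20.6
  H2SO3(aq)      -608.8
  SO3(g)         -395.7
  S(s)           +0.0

ΔHrxn = -446.8 kJ

Products: 1·(-20.6) + 2·(-608.8) = -1238.2
Reactants: 3·(+0.0) + 1·(+0.0) + 2·(-395.7) = -791.4
ΔHrxn = (-1238.2) − (-791.4) = -446.8 kJ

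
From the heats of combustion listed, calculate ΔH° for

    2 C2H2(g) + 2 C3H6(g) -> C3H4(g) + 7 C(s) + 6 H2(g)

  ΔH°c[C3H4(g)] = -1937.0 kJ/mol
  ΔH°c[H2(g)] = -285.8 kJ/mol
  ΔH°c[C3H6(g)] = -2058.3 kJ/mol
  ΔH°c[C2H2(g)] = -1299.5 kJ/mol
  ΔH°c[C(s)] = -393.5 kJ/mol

With combustion enthalpies, reactants minus products:
= [2·(-1299.5) + 2·(-2058.3)] − [1·(-1937.0) + 7·(-393.5) + 6·(-285.8)]
= -309.3 kJ/mol

ΔH° = -309.3 kJ/mol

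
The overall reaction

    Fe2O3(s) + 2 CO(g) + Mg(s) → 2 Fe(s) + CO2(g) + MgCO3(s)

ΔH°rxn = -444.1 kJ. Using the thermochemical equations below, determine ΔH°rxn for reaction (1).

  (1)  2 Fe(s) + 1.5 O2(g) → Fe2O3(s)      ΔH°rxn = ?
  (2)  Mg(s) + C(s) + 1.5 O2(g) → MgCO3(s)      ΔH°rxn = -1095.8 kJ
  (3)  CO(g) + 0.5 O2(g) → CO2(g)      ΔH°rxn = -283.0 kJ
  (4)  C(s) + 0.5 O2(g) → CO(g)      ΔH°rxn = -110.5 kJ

(1) reversed: contributes −x
(2) as written: -1095.8 kJ
(3) as written: -283.0 kJ
(4) reversed: +110.5 kJ
-444.1 = (-1095.8) + (-283.0) + (+110.5) − x
x = (-444.1 − (-1268.3)) / (-1) = -824.2 kJ

ΔH°rxn = -824.2 kJ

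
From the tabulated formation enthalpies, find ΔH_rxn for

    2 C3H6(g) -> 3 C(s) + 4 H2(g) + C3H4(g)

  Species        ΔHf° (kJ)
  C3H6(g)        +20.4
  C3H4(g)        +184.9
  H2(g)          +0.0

Products: 3·(+0.0) + 4·(+0.0) + 1·(+184.9) = +184.9
Reactants: 2·(+20.4) = +40.8
ΔH_rxn = (+184.9) − (+40.8) = 144.1 kJ

ΔH_rxn = 144.1 kJ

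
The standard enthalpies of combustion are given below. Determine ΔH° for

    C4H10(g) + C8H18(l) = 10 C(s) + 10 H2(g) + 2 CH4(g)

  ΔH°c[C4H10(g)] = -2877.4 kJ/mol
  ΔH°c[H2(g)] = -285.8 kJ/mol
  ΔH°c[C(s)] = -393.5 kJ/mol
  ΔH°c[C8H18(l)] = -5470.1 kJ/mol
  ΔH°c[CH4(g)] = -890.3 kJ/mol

Using ΔH = Σ nΔHc°(reactants) − Σ nΔHc°(products):
= [1·(-2877.4) + 1·(-5470.1)] − [10·(-393.5) + 10·(-285.8) + 2·(-890.3)]
= 226.1 kJ/mol

ΔH° = 226.1 kJ/mol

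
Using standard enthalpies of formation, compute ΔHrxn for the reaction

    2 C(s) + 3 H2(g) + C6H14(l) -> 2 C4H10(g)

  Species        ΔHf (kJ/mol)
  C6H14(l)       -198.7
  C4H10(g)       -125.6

ΔH°rxn = Σ nΔHf°(products) − Σ nΔHf°(reactants).
Products: 2·(-125.6) = -251.2
Reactants: 2·(+0.0) + 3·(+0.0) + 1·(-198.7) = -198.7
ΔHrxn = (-251.2) − (-198.7) = -52.5 kJ/mol

ΔHrxn = -52.5 kJ/mol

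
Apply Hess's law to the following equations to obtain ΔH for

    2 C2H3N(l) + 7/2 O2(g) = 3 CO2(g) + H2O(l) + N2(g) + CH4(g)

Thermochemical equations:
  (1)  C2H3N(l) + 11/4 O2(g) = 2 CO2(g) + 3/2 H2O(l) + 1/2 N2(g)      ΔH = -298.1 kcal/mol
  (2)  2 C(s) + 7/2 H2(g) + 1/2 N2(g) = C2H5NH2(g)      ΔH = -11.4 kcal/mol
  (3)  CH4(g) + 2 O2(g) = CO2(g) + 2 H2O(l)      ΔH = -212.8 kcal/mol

ΔH = -383.4 kcal/mol

(1) × 2 (scale by 2 for the 2 C2H3N(l)): (2)·(-298.1) = -596.2 kcal/mol
(2): not needed (C2H5NH2(g) appears nowhere else).
(3) reversed (CH4(g) must end up as a product): +212.8 kcal/mol
Combining the equations, ΔH = (2)·(-298.1) + (-1)·(-212.8) = -383.4 kcal/mol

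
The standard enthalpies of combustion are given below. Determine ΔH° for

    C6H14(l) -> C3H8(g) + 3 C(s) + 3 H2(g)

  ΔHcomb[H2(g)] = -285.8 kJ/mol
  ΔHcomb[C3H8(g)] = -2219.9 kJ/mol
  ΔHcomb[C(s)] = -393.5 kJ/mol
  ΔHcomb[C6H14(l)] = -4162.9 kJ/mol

Using ΔH = Σ nΔHc°(reactants) − Σ nΔHc°(products):
= [1·(-4162.9)] − [1·(-2219.9) + 3·(-393.5) + 3·(-285.8)]
= 94.9 kJ/mol

ΔH° = 94.9 kJ/mol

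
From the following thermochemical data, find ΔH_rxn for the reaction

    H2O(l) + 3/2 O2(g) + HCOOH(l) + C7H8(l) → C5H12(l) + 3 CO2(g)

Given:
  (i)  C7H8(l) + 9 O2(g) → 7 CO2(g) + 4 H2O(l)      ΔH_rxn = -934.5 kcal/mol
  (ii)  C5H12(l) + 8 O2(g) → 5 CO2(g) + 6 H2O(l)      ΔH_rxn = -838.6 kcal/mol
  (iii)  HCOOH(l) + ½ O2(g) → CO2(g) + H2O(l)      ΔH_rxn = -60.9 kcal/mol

(i) as written (C7H8(l) already on the reactant side): -934.5 kcal/mol
(ii) reversed (C5H12(l) must end up as a product): +838.6 kcal/mol
(iii) as written (HCOOH(l) already on the reactant side): -60.9 kcal/mol
ΔH_rxn = (1)·(-934.5) + (-1)·(-838.6) + (1)·(-60.9) = -156.8 kcal/mol

ΔH_rxn = -156.8 kcal/mol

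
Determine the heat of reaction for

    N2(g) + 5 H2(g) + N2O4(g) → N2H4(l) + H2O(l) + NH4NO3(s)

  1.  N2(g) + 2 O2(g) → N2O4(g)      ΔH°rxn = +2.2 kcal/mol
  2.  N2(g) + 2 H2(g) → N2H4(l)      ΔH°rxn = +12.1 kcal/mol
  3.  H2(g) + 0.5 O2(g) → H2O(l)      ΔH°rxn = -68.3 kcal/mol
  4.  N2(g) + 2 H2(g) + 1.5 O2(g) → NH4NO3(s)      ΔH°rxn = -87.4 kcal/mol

eq. 1 reversed: -2.2 kcal/mol
eq. 2 as written: +12.1 kcal/mol
eq. 3 as written: -68.3 kcal/mol
eq. 4 as written: -87.4 kcal/mol
Summing the manipulated equations, ΔH°rxn = (-1)·(+2.2) + (1)·(+12.1) + (1)·(-68.3) + (1)·(-87.4) = -145.8 kcal/mol

ΔH°rxn = -145.8 kcal/mol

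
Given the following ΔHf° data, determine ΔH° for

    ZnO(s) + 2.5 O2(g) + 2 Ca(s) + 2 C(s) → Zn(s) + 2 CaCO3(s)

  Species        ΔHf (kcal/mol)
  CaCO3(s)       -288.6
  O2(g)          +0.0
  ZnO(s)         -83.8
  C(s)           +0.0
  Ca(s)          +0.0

Products: 1·(+0.0) + 2·(-288.6) = -577.2
Reactants: 1·(-83.8) + 5/2·(+0.0) + 2·(+0.0) + 2·(+0.0) = -83.8
ΔH° = (-577.2) − (-83.8) = -493.4 kcal/mol

ΔH° = -493.4 kcal/mol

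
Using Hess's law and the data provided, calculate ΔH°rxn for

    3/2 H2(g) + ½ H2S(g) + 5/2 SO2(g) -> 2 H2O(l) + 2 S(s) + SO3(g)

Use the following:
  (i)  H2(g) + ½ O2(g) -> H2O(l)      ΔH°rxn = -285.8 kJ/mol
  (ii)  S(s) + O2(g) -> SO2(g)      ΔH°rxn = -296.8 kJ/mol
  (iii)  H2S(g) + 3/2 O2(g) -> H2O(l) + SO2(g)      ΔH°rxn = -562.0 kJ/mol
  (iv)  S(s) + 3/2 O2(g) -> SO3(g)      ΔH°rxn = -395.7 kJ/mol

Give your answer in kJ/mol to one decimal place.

ΔH°rxn = -215.0 kJ/mol

(i) × 3/2 (×3/2 to match 3/2 H2(g) in the target): (3/2)·(-285.8) = -428.7 kJ/mol
(ii) reversed and × 3: (-3)·(-296.8) = +890.4 kJ/mol
(iii) × 1/2 (×1/2 to match 1/2 H2S(g) in the target): (1/2)·(-562.0) = -281.0 kJ/mol
(iv) as written (SO3(g) already on the product side): -395.7 kJ/mol
ΔH°rxn = (-428.7) + (+890.4) + (-281.0) + (-395.7) = -215.0 kJ/mol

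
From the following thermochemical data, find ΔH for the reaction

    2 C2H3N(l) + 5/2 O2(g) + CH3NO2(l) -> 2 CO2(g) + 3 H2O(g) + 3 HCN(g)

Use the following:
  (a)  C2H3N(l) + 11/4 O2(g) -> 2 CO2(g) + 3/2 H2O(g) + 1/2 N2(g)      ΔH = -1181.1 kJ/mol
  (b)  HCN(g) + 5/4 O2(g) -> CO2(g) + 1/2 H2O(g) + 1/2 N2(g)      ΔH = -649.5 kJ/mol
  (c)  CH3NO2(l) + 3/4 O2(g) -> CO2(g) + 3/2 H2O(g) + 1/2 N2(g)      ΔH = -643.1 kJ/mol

ΔH = -1056.8 kJ/mol

(a) × 2 (scale by 2 for the 2 C2H3N(l)): (2)·(-1181.1) = -2362.2 kJ/mol
(b) reversed and × 3 (HCN(g) must end up as a product; scale by 3 for the 3 HCN(g)): (-3)·(-649.5) = +1948.5 kJ/mol
(c) as written (CH3NO2(l) already on the reactant side): -643.1 kJ/mol
Since enthalpy is a state function, ΔH = (-2362.2) + (+1948.5) + (-643.1) = -1056.8 kJ/mol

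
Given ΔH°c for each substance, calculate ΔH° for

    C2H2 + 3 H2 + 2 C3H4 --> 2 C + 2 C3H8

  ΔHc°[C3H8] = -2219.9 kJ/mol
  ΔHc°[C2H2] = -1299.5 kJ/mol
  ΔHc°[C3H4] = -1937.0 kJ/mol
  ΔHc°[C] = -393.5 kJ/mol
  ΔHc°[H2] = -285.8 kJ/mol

With combustion enthalpies, reactants minus products:
= [1·(-1299.5) + 3·(-285.8) + 2·(-1937.0)] − [2·(-393.5) + 2·(-2219.9)]
= -804.1 kJ/mol

ΔH° = -804.1 kJ/mol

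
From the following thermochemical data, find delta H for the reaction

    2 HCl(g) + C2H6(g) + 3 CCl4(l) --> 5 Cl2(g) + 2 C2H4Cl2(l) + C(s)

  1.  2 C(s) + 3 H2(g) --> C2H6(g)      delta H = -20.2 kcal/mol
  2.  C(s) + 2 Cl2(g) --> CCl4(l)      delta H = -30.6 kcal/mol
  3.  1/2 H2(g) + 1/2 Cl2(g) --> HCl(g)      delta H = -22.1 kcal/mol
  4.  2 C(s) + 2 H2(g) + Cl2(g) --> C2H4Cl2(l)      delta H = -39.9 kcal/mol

eq. 1 reversed (C2H6(g) must end up as a reactant): +20.2 kcal/mol
eq. 2 reversed and × 3 (CCl4(l) must end up as a reactant; scale by 3 for the 3 CCl4(l)): (-3)·(-30.6) = +91.8 kcal/mol
eq. 3 reversed and × 2 (HCl(g) must end up as a reactant; ×2 to match 2 HCl(g) in the target): (-2)·(-22.1) = +44.2 kcal/mol
eq. 4 × 2 (scale by 2 for the 2 C2H4Cl2(l)): (2)·(-39.9) = -79.8 kcal/mol
Summing the manipulated equations, delta H = (+20.2) + (+91.8) + (+44.2) + (-79.8) = 76.4 kcal/mol

delta H = 76.4 kcal/mol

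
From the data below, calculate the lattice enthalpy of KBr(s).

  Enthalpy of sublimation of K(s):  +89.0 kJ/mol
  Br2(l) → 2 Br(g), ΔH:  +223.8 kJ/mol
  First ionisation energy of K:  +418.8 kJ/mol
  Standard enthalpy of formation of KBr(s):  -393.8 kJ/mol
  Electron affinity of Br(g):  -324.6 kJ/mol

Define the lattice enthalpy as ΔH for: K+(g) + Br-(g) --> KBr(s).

ΔHf° = 1·ΔHsub + 1·(ΣIE) + 1/2·D(Br2) + 1·EA + U
-393.8 = 1·(+89.0) + 1·(+418.8) + 1/2·(+223.8) + 1·(-324.6) + U
U = -393.8 − (+295.1) = -688.9 kJ/mol

U = -688.9 kJ/mol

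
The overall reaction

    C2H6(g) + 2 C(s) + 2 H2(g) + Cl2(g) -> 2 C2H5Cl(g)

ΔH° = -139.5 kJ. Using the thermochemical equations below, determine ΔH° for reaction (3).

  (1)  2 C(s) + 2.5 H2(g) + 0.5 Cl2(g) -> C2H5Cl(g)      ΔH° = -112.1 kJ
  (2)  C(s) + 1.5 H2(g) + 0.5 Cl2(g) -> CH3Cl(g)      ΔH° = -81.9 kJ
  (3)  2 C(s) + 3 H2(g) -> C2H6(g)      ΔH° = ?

ΔH° = -84.7 kJ

(1) × 2: (2)·(-112.1) = -224.2 kJ
(2): not needed.
(3) reversed: contributes −x
-139.5 = (-224.2) − x
x = (-139.5 − (-224.2)) / (-1) = -84.7 kJ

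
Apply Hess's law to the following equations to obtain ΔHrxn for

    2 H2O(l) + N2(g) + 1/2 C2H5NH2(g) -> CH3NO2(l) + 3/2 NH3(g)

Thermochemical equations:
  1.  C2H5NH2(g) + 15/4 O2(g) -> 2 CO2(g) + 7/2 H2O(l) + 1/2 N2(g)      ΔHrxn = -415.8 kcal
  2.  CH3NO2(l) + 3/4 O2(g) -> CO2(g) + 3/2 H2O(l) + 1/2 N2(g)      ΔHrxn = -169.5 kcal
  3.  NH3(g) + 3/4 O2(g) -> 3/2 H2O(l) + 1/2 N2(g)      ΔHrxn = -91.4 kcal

eq. 1 × 1/2 (scale by 1/2 for the 1/2 C2H5NH2(g)): (1/2)·(-415.8) = -207.9 kcal
eq. 2 reversed (reverse to put CH3NO2(l) on the product side): +169.5 kcal
eq. 3 reversed and × 3/2 (reverse to put NH3(g) on the product side; scale by 3/2 for the 3/2 NH3(g)): (-3/2)·(-91.4) = +137.1 kcal
ΔHrxn = (1/2)·(-415.8) + (-1)·(-169.5) + (-3/2)·(-91.4) = 98.7 kcal

ΔHrxn = 98.7 kcal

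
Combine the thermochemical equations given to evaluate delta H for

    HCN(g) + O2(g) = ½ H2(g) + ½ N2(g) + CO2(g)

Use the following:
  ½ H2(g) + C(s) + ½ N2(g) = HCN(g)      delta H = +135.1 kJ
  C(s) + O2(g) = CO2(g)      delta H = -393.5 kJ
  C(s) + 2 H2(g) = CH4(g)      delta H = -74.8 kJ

equation 1 reversed (HCN(g) must end up as a reactant): -135.1 kJ
equation 2 as written (CO2(g) already on the product side): -393.5 kJ
equation 3: not needed (CH4(g) appears nowhere else).
Summing the manipulated equations, delta H = (-135.1) + (-393.5) = -528.6 kJ

delta H = -528.6 kJ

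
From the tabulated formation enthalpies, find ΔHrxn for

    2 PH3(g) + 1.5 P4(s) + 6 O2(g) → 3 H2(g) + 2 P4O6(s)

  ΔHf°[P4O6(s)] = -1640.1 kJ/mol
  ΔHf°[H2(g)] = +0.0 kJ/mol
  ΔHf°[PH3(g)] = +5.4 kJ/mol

ΔH°rxn = Σ nΔHf°(products) − Σ nΔHf°(reactants).
Products: 3·(+0.0) + 2·(-1640.1) = -3280.2
Reactants: 2·(+5.4) + 3/2·(+0.0) + 6·(+0.0) = +10.8
ΔHrxn = (-3280.2) − (+10.8) = -3291.0 kJ/mol

ΔHrxn = -3291.0 kJ/mol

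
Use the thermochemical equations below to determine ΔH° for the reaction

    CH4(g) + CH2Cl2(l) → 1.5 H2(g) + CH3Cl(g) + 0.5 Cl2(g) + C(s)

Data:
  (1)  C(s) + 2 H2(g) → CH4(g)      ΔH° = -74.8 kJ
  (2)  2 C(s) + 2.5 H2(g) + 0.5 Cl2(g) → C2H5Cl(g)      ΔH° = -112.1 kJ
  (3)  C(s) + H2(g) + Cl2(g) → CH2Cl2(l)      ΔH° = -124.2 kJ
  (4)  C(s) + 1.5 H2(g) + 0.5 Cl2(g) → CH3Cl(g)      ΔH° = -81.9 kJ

ΔH° = 117.1 kJ

(1) reversed (reverse to put CH4(g) on the reactant side): +74.8 kJ
(2): not needed (C2H5Cl(g) appears nowhere else).
(3) reversed (CH2Cl2(l) must end up as a reactant): +124.2 kJ
(4) as written (CH3Cl(g) already on the product side): -81.9 kJ
Summing the manipulated equations, ΔH° = (-1)·(-74.8) + (-1)·(-124.2) + (1)·(-81.9) = 117.1 kJ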